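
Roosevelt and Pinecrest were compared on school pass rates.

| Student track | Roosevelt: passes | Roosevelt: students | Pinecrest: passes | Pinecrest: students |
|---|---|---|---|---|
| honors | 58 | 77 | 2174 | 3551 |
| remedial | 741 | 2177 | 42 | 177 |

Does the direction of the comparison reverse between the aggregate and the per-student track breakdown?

Honors: Roosevelt 58/77 = 75.3%, Pinecrest 2174/3551 = 61.2% → Roosevelt
Remedial: Roosevelt 741/2177 = 34.0%, Pinecrest 42/177 = 23.7% → Roosevelt
Overall: Roosevelt 799/2254 = 35.4%, Pinecrest 2216/3728 = 59.4% → Pinecrest
Roosevelt wins each student group but Pinecrest wins overall — the comparison reverses. Roosevelt's students skew toward remedial, which has a lower base rate.

Yes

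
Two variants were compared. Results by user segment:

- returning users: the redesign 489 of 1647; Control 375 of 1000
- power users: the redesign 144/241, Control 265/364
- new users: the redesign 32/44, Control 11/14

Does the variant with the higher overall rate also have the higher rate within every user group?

Yes

Returning users: the redesign 489/1647 = 29.7%, Control 375/1000 = 37.5% → Control
Power users: the redesign 144/241 = 59.8%, Control 265/364 = 72.8% → Control
New users: the redesign 32/44 = 72.7%, Control 11/14 = 78.6% → Control
Overall: the redesign 665/1932 = 34.4%, Control 651/1378 = 47.2% → Control
Control wins overall and in every user group — no reversal.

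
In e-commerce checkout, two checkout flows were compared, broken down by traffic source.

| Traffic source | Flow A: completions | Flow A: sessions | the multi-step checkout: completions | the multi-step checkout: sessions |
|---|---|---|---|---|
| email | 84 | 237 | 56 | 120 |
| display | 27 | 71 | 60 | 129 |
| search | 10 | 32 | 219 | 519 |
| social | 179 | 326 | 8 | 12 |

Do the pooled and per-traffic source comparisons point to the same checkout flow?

Email: Flow A 84/237 = 35.4%, the multi-step checkout 56/120 = 46.7% → the multi-step checkout
Display: Flow A 27/71 = 38.0%, the multi-step checkout 60/129 = 46.5% → the multi-step checkout
Search: Flow A 10/32 = 31.2%, the multi-step checkout 219/519 = 42.2% → the multi-step checkout
Social: Flow A 179/326 = 54.9%, the multi-step checkout 8/12 = 66.7% → the multi-step checkout
Overall: Flow A 300/666 = 45.0%, the multi-step checkout 343/780 = 44.0% → Flow A
The multi-step checkout wins each traffic group but Flow A wins overall — the comparison reverses. The multi-step checkout's sessions skew toward search, which has a lower base rate.

No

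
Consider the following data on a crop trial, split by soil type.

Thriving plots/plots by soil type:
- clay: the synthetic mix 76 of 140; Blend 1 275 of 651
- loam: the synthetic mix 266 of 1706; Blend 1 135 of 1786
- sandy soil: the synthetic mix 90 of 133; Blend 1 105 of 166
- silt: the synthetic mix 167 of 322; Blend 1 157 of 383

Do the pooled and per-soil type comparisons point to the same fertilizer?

Yes

Clay: the synthetic mix 76/140 = 54.3%, Blend 1 275/651 = 42.2% → the synthetic mix
Loam: the synthetic mix 266/1706 = 15.6%, Blend 1 135/1786 = 7.6% → the synthetic mix
Sandy soil: the synthetic mix 90/133 = 67.7%, Blend 1 105/166 = 63.3% → the synthetic mix
Silt: the synthetic mix 167/322 = 51.9%, Blend 1 157/383 = 41.0% → the synthetic mix
Overall: the synthetic mix 599/2301 = 26.0%, Blend 1 672/2986 = 22.5% → the synthetic mix
The synthetic mix wins overall and in every soil group — no reversal.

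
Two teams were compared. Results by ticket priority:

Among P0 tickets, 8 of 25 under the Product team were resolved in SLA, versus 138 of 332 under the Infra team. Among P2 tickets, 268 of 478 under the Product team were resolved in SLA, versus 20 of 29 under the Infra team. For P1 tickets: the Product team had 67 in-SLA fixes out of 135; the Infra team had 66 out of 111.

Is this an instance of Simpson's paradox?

Yes

P0: the Product team 8/25 = 32.0%, the Infra team 138/332 = 41.6% → the Infra team
P2: the Product team 268/478 = 56.1%, the Infra team 20/29 = 69.0% → the Infra team
P1: the Product team 67/135 = 49.6%, the Infra team 66/111 = 59.5% → the Infra team
Overall: the Product team 343/638 = 53.8%, the Infra team 224/472 = 47.5% → the Product team
The Infra team wins each ticket group but the Product team wins overall — the comparison reverses. The Infra team's tickets skew toward P0, which has a lower base rate.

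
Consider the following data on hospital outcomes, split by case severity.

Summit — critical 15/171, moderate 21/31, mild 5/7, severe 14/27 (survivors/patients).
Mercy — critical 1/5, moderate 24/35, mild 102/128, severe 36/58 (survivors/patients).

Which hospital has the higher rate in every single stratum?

Mercy

Critical: Summit 15/171 = 8.8%, Mercy 1/5 = 20.0% → Mercy
Moderate: Summit 21/31 = 67.7%, Mercy 24/35 = 68.6% → Mercy
Mild: Summit 5/7 = 71.4%, Mercy 102/128 = 79.7% → Mercy
Severe: Summit 14/27 = 51.9%, Mercy 36/58 = 62.1% → Mercy
Mercy has the higher rate in all 4 groups.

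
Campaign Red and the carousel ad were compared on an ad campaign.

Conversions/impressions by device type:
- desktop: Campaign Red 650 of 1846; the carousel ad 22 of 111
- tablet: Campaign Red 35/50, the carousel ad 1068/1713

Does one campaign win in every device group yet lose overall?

Desktop: Campaign Red 650/1846 = 35.2%, the carousel ad 22/111 = 19.8% → Campaign Red
Tablet: Campaign Red 35/50 = 70.0%, the carousel ad 1068/1713 = 62.3% → Campaign Red
Overall: Campaign Red 685/1896 = 36.1%, the carousel ad 1090/1824 = 59.8% → the carousel ad
Campaign Red wins each device group but the carousel ad wins overall — the comparison reverses. Campaign Red's impressions skew toward desktop, which has a lower base rate.

Yes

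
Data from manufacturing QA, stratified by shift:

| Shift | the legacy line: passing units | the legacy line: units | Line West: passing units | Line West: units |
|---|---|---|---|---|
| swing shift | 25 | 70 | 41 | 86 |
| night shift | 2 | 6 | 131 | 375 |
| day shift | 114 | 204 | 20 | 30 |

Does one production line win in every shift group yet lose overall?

Yes

Swing shift: the legacy line 25/70 = 35.7%, Line West 41/86 = 47.7% → Line West
Night shift: the legacy line 2/6 = 33.3%, Line West 131/375 = 34.9% → Line West
Day shift: the legacy line 114/204 = 55.9%, Line West 20/30 = 66.7% → Line West
Overall: the legacy line 141/280 = 50.4%, Line West 192/491 = 39.1% → the legacy line
Line West wins each shift group but the legacy line wins overall — the comparison reverses. Line West's units skew toward night shift, which has a lower base rate.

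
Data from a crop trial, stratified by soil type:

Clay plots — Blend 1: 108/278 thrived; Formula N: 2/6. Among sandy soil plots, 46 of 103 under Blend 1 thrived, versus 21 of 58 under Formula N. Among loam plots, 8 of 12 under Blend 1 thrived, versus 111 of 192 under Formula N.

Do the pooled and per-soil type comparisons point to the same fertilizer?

Clay: Blend 1 108/278 = 38.8%, Formula N 2/6 = 33.3% → Blend 1
Sandy soil: Blend 1 46/103 = 44.7%, Formula N 21/58 = 36.2% → Blend 1
Loam: Blend 1 8/12 = 66.7%, Formula N 111/192 = 57.8% → Blend 1
Overall: Blend 1 162/393 = 41.2%, Formula N 134/256 = 52.3% → Formula N
Blend 1 wins each soil group but Formula N wins overall — the comparison reverses. Blend 1's plots skew toward clay, which has a lower base rate.

No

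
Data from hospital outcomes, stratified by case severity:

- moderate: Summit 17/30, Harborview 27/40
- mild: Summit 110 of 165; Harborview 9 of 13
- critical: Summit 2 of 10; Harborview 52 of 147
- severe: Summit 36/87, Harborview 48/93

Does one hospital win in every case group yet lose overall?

Yes

Moderate: Summit 17/30 = 56.7%, Harborview 27/40 = 67.5% → Harborview
Mild: Summit 110/165 = 66.7%, Harborview 9/13 = 69.2% → Harborview
Critical: Summit 2/10 = 20.0%, Harborview 52/147 = 35.4% → Harborview
Severe: Summit 36/87 = 41.4%, Harborview 48/93 = 51.6% → Harborview
Overall: Summit 165/292 = 56.5%, Harborview 136/293 = 46.4% → Summit
Harborview wins each case group but Summit wins overall — the comparison reverses. Harborview's patients skew toward critical, which has a lower base rate.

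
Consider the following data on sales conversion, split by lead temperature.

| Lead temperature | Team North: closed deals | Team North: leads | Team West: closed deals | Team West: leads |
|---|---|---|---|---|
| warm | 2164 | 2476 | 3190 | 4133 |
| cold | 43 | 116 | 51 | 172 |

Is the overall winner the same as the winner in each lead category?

Yes

Warm: Team North 2164/2476 = 87.4%, Team West 3190/4133 = 77.2% → Team North
Cold: Team North 43/116 = 37.1%, Team West 51/172 = 29.7% → Team North
Overall: Team North 2207/2592 = 85.1%, Team West 3241/4305 = 75.3% → Team North
Team North wins overall and in every lead group — no reversal.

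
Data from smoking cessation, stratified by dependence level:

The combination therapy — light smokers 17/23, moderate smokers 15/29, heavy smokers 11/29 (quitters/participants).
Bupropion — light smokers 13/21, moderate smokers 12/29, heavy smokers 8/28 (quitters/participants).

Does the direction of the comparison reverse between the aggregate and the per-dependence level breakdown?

Light smokers: the combination therapy 17/23 = 73.9%, bupropion 13/21 = 61.9% → the combination therapy
Moderate smokers: the combination therapy 15/29 = 51.7%, bupropion 12/29 = 41.4% → the combination therapy
Heavy smokers: the combination therapy 11/29 = 37.9%, bupropion 8/28 = 28.6% → the combination therapy
Overall: the combination therapy 43/81 = 53.1%, bupropion 33/78 = 42.3% → the combination therapy
The combination therapy wins overall and in every dependence group — no reversal.

No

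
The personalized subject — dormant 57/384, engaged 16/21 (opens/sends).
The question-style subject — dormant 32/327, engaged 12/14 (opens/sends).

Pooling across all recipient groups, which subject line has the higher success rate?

Dormant: the personalized subject 57/384 = 14.8%, the question-style subject 32/327 = 9.8% → the personalized subject
Engaged: the personalized subject 16/21 = 76.2%, the question-style subject 12/14 = 85.7% → the question-style subject
Overall: the personalized subject 73/405 = 18.0%, the question-style subject 44/341 = 12.9% → the personalized subject
(Neither sweeps every recipient group, but the personalized subject has the higher pooled rate.)

the personalized subject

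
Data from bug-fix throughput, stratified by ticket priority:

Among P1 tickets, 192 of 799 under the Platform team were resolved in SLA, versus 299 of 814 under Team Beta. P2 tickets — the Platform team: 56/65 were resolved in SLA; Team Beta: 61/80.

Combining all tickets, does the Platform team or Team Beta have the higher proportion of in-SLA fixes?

P1: the Platform team 192/799 = 24.0%, Team Beta 299/814 = 36.7% → Team Beta
P2: the Platform team 56/65 = 86.2%, Team Beta 61/80 = 76.2% → the Platform team
Overall: the Platform team 248/864 = 28.7%, Team Beta 360/894 = 40.3% → Team Beta
(Neither sweeps every ticket group, but Team Beta has the higher pooled rate.)

Team Beta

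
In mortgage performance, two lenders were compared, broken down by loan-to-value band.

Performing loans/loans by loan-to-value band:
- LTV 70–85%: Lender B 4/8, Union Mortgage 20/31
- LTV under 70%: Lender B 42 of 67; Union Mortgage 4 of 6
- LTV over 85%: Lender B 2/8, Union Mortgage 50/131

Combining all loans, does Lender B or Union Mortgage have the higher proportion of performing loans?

LTV 70–85%: Lender B 4/8 = 50.0%, Union Mortgage 20/31 = 64.5% → Union Mortgage
LTV under 70%: Lender B 42/67 = 62.7%, Union Mortgage 4/6 = 66.7% → Union Mortgage
LTV over 85%: Lender B 2/8 = 25.0%, Union Mortgage 50/131 = 38.2% → Union Mortgage
Overall: Lender B 48/83 = 57.8%, Union Mortgage 74/168 = 44.0% → Lender B
(Union Mortgage wins every loan-to-value group but Lender B wins overall — Union Mortgage's loans skew toward the low-rate LTV over 85% group.)

Lender B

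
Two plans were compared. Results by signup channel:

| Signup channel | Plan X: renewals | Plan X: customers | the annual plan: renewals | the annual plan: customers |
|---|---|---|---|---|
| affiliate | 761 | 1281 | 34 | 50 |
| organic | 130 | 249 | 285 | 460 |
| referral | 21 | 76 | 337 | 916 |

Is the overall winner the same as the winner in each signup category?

Affiliate: Plan X 761/1281 = 59.4%, the annual plan 34/50 = 68.0% → the annual plan
Organic: Plan X 130/249 = 52.2%, the annual plan 285/460 = 62.0% → the annual plan
Referral: Plan X 21/76 = 27.6%, the annual plan 337/916 = 36.8% → the annual plan
Overall: Plan X 912/1606 = 56.8%, the annual plan 656/1426 = 46.0% → Plan X
The annual plan wins each signup group but Plan X wins overall — the comparison reverses. The annual plan's customers skew toward referral, which has a lower base rate.

No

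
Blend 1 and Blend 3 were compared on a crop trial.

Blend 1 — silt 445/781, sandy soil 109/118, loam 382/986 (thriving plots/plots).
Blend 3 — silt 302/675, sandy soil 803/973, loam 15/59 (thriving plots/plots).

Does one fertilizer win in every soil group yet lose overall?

Silt: Blend 1 445/781 = 57.0%, Blend 3 302/675 = 44.7% → Blend 1
Sandy soil: Blend 1 109/118 = 92.4%, Blend 3 803/973 = 82.5% → Blend 1
Loam: Blend 1 382/986 = 38.7%, Blend 3 15/59 = 25.4% → Blend 1
Overall: Blend 1 936/1885 = 49.7%, Blend 3 1120/1707 = 65.6% → Blend 3
Blend 1 wins each soil group but Blend 3 wins overall — the comparison reverses. Blend 1's plots skew toward loam, which has a lower base rate.

Yes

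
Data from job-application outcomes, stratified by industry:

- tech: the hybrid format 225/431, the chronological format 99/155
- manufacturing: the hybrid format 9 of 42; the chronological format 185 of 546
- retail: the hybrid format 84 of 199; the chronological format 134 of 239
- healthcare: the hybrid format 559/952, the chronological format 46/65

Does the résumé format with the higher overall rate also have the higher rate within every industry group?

Tech: the hybrid format 225/431 = 52.2%, the chronological format 99/155 = 63.9% → the chronological format
Manufacturing: the hybrid format 9/42 = 21.4%, the chronological format 185/546 = 33.9% → the chronological format
Retail: the hybrid format 84/199 = 42.2%, the chronological format 134/239 = 56.1% → the chronological format
Healthcare: the hybrid format 559/952 = 58.7%, the chronological format 46/65 = 70.8% → the chronological format
Overall: the hybrid format 877/1624 = 54.0%, the chronological format 464/1005 = 46.2% → the hybrid format
The chronological format wins each industry group but the hybrid format wins overall — the comparison reverses. The chronological format's applications skew toward manufacturing, which has a lower base rate.

No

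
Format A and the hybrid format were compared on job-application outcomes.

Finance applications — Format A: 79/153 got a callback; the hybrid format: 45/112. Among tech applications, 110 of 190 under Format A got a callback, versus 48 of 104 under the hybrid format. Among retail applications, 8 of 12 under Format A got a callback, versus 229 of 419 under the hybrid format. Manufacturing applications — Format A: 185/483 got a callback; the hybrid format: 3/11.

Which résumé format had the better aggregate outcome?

Finance: Format A 79/153 = 51.6%, the hybrid format 45/112 = 40.2% → Format A
Tech: Format A 110/190 = 57.9%, the hybrid format 48/104 = 46.2% → Format A
Retail: Format A 8/12 = 66.7%, the hybrid format 229/419 = 54.7% → Format A
Manufacturing: Format A 185/483 = 38.3%, the hybrid format 3/11 = 27.3% → Format A
Overall: Format A 382/838 = 45.6%, the hybrid format 325/646 = 50.3% → the hybrid format
(Format A wins every industry group but the hybrid format wins overall — Format A's applications skew toward the low-rate manufacturing group.)

the hybrid format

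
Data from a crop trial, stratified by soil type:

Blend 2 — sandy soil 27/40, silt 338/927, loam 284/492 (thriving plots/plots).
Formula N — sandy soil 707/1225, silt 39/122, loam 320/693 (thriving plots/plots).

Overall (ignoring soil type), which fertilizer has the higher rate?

Sandy soil: Blend 2 27/40 = 67.5%, Formula N 707/1225 = 57.7% → Blend 2
Silt: Blend 2 338/927 = 36.5%, Formula N 39/122 = 32.0% → Blend 2
Loam: Blend 2 284/492 = 57.7%, Formula N 320/693 = 46.2% → Blend 2
Overall: Blend 2 649/1459 = 44.5%, Formula N 1066/2040 = 52.3% → Formula N
(Blend 2 wins every soil group but Formula N wins overall — Blend 2's plots skew toward the low-rate silt group.)

Formula N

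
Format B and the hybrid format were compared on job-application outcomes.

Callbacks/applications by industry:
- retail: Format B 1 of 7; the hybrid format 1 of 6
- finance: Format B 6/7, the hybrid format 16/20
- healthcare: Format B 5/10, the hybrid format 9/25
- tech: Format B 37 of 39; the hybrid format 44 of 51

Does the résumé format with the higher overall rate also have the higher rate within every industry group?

No

Retail: Format B 1/7 = 14.3%, the hybrid format 1/6 = 16.7% → the hybrid format
Finance: Format B 6/7 = 85.7%, the hybrid format 16/20 = 80.0% → Format B
Healthcare: Format B 5/10 = 50.0%, the hybrid format 9/25 = 36.0% → Format B
Tech: Format B 37/39 = 94.9%, the hybrid format 44/51 = 86.3% → Format B
Overall: Format B 49/63 = 77.8%, the hybrid format 70/102 = 68.6% → Format B
Neither sweeps: Format B wins 3 of 4 groups, the hybrid format wins 1. Format B wins overall but not every group — no Simpson reversal.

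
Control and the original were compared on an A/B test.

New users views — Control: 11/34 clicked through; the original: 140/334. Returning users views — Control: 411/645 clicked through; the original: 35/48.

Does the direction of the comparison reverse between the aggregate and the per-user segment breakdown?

New users: Control 11/34 = 32.4%, the original 140/334 = 41.9% → the original
Returning users: Control 411/645 = 63.7%, the original 35/48 = 72.9% → the original
Overall: Control 422/679 = 62.2%, the original 175/382 = 45.8% → Control
The original wins each user group but Control wins overall — the comparison reverses. The original's views skew toward new users, which has a lower base rate.

Yes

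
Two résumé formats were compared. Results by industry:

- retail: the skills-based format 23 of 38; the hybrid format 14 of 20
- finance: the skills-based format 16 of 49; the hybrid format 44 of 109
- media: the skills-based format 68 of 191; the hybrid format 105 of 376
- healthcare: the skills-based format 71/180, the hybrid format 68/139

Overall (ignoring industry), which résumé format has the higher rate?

the skills-based format

Retail: the skills-based format 23/38 = 60.5%, the hybrid format 14/20 = 70.0% → the hybrid format
Finance: the skills-based format 16/49 = 32.7%, the hybrid format 44/109 = 40.4% → the hybrid format
Media: the skills-based format 68/191 = 35.6%, the hybrid format 105/376 = 27.9% → the skills-based format
Healthcare: the skills-based format 71/180 = 39.4%, the hybrid format 68/139 = 48.9% → the hybrid format
Overall: the skills-based format 178/458 = 38.9%, the hybrid format 231/644 = 35.9% → the skills-based format
(Neither sweeps every industry group, but the skills-based format has the higher pooled rate.)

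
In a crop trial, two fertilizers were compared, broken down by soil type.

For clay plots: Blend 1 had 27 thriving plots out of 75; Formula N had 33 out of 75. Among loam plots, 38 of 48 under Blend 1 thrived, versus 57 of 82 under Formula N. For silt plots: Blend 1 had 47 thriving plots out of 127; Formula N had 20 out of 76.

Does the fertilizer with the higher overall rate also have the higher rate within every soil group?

No

Clay: Blend 1 27/75 = 36.0%, Formula N 33/75 = 44.0% → Formula N
Loam: Blend 1 38/48 = 79.2%, Formula N 57/82 = 69.5% → Blend 1
Silt: Blend 1 47/127 = 37.0%, Formula N 20/76 = 26.3% → Blend 1
Overall: Blend 1 112/250 = 44.8%, Formula N 110/233 = 47.2% → Formula N
Neither sweeps: Blend 1 wins 2 of 3 groups, Formula N wins 1. Formula N wins overall but not every group — no Simpson reversal.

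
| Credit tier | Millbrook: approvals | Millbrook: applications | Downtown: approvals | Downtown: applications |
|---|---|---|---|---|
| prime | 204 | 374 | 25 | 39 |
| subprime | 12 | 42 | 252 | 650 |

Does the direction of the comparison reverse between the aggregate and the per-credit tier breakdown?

Yes

Prime: Millbrook 204/374 = 54.5%, Downtown 25/39 = 64.1% → Downtown
Subprime: Millbrook 12/42 = 28.6%, Downtown 252/650 = 38.8% → Downtown
Overall: Millbrook 216/416 = 51.9%, Downtown 277/689 = 40.2% → Millbrook
Downtown wins each credit group but Millbrook wins overall — the comparison reverses. Downtown's applications skew toward subprime, which has a lower base rate.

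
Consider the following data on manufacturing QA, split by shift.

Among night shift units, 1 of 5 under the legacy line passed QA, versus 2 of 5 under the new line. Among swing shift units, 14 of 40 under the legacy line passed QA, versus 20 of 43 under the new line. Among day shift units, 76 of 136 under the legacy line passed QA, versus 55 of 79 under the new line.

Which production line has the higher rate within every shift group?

Night shift: the legacy line 1/5 = 20.0%, the new line 2/5 = 40.0% → the new line
Swing shift: the legacy line 14/40 = 35.0%, the new line 20/43 = 46.5% → the new line
Day shift: the legacy line 76/136 = 55.9%, the new line 55/79 = 69.6% → the new line
The new line has the higher rate in all 3 groups.

the new line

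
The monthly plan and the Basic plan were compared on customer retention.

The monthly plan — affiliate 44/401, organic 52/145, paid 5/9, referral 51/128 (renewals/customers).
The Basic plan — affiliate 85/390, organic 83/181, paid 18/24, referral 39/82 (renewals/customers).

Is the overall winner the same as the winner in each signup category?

Yes

Affiliate: the monthly plan 44/401 = 11.0%, the Basic plan 85/390 = 21.8% → the Basic plan
Organic: the monthly plan 52/145 = 35.9%, the Basic plan 83/181 = 45.9% → the Basic plan
Paid: the monthly plan 5/9 = 55.6%, the Basic plan 18/24 = 75.0% → the Basic plan
Referral: the monthly plan 51/128 = 39.8%, the Basic plan 39/82 = 47.6% → the Basic plan
Overall: the monthly plan 152/683 = 22.3%, the Basic plan 225/677 = 33.2% → the Basic plan
The Basic plan wins overall and in every signup group — no reversal.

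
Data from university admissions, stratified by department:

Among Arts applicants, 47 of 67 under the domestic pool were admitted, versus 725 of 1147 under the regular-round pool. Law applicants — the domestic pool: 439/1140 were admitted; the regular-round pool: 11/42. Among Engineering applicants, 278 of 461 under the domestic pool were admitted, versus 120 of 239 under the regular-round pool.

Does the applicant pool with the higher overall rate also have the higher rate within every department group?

Arts: the domestic pool 47/67 = 70.1%, the regular-round pool 725/1147 = 63.2% → the domestic pool
Law: the domestic pool 439/1140 = 38.5%, the regular-round pool 11/42 = 26.2% → the domestic pool
Engineering: the domestic pool 278/461 = 60.3%, the regular-round pool 120/239 = 50.2% → the domestic pool
Overall: the domestic pool 764/1668 = 45.8%, the regular-round pool 856/1428 = 59.9% → the regular-round pool
The domestic pool wins each department group but the regular-round pool wins overall — the comparison reverses. The domestic pool's applicants skew toward Law, which has a lower base rate.

No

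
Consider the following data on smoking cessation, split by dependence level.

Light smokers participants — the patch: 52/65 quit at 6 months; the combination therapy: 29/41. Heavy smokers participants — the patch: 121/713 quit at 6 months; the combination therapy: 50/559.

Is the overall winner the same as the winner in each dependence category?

Yes

Light smokers: the patch 52/65 = 80.0%, the combination therapy 29/41 = 70.7% → the patch
Heavy smokers: the patch 121/713 = 17.0%, the combination therapy 50/559 = 8.9% → the patch
Overall: the patch 173/778 = 22.2%, the combination therapy 79/600 = 13.2% → the patch
The patch wins overall and in every dependence group — no reversal.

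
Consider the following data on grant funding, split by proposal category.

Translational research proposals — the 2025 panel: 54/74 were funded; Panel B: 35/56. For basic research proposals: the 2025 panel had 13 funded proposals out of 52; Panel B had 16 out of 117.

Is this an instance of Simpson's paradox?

Translational research: the 2025 panel 54/74 = 73.0%, Panel B 35/56 = 62.5% → the 2025 panel
Basic research: the 2025 panel 13/52 = 25.0%, Panel B 16/117 = 13.7% → the 2025 panel
Overall: the 2025 panel 67/126 = 53.2%, Panel B 51/173 = 29.5% → the 2025 panel
The 2025 panel wins overall and in every proposal group — no reversal.

No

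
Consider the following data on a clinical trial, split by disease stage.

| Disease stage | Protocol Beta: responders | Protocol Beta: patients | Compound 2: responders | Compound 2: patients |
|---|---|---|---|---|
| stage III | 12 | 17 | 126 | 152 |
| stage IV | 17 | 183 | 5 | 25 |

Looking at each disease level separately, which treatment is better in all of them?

Stage III: Protocol Beta 12/17 = 70.6%, Compound 2 126/152 = 82.9% → Compound 2
Stage IV: Protocol Beta 17/183 = 9.3%, Compound 2 5/25 = 20.0% → Compound 2
Compound 2 has the higher rate in both groups.

Compound 2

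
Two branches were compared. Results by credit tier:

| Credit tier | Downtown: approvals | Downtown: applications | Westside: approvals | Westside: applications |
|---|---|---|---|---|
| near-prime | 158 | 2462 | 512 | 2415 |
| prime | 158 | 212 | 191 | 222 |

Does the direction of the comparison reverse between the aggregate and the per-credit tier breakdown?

No

Near-prime: Downtown 158/2462 = 6.4%, Westside 512/2415 = 21.2% → Westside
Prime: Downtown 158/212 = 74.5%, Westside 191/222 = 86.0% → Westside
Overall: Downtown 316/2674 = 11.8%, Westside 703/2637 = 26.7% → Westside
Westside wins overall and in every credit group — no reversal.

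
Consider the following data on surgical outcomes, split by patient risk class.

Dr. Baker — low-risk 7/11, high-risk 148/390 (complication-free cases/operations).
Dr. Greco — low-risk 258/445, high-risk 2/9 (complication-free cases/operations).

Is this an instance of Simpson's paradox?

Low-risk: Dr. Baker 7/11 = 63.6%, Dr. Greco 258/445 = 58.0% → Dr. Baker
High-risk: Dr. Baker 148/390 = 37.9%, Dr. Greco 2/9 = 22.2% → Dr. Baker
Overall: Dr. Baker 155/401 = 38.7%, Dr. Greco 260/454 = 57.3% → Dr. Greco
Dr. Baker wins each patient risk group but Dr. Greco wins overall — the comparison reverses. Dr. Baker's operations skew toward high-risk, which has a lower base rate.

Yes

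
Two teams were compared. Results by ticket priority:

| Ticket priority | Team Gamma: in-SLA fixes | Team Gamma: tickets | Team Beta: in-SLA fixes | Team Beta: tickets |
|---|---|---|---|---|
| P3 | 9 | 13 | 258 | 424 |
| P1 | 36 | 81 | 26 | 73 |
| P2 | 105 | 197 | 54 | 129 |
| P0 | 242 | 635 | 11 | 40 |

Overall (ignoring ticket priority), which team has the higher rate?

Team Beta

P3: Team Gamma 9/13 = 69.2%, Team Beta 258/424 = 60.8% → Team Gamma
P1: Team Gamma 36/81 = 44.4%, Team Beta 26/73 = 35.6% → Team Gamma
P2: Team Gamma 105/197 = 53.3%, Team Beta 54/129 = 41.9% → Team Gamma
P0: Team Gamma 242/635 = 38.1%, Team Beta 11/40 = 27.5% → Team Gamma
Overall: Team Gamma 392/926 = 42.3%, Team Beta 349/666 = 52.4% → Team Beta
(Team Gamma wins every ticket group but Team Beta wins overall — Team Gamma's tickets skew toward the low-rate P0 group.)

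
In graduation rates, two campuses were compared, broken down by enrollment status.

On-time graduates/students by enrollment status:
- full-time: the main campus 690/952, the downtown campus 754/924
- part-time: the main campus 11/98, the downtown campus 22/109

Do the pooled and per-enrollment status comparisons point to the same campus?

Full-time: the main campus 690/952 = 72.5%, the downtown campus 754/924 = 81.6% → the downtown campus
Part-time: the main campus 11/98 = 11.2%, the downtown campus 22/109 = 20.2% → the downtown campus
Overall: the main campus 701/1050 = 66.8%, the downtown campus 776/1033 = 75.1% → the downtown campus
The downtown campus wins overall and in every enrollment group — no reversal.

Yes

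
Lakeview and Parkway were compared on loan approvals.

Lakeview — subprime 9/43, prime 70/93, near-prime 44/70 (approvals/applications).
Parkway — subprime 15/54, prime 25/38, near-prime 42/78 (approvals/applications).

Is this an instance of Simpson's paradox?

Subprime: Lakeview 9/43 = 20.9%, Parkway 15/54 = 27.8% → Parkway
Prime: Lakeview 70/93 = 75.3%, Parkway 25/38 = 65.8% → Lakeview
Near-prime: Lakeview 44/70 = 62.9%, Parkway 42/78 = 53.8% → Lakeview
Overall: Lakeview 123/206 = 59.7%, Parkway 82/170 = 48.2% → Lakeview
Neither sweeps: Lakeview wins 2 of 3 groups, Parkway wins 1. Lakeview wins overall but not every group — no Simpson reversal.

No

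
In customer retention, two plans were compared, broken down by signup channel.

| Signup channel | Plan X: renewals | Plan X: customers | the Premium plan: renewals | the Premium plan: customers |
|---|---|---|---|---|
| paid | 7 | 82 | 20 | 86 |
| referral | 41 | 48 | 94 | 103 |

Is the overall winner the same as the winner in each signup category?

Yes

Paid: Plan X 7/82 = 8.5%, the Premium plan 20/86 = 23.3% → the Premium plan
Referral: Plan X 41/48 = 85.4%, the Premium plan 94/103 = 91.3% → the Premium plan
Overall: Plan X 48/130 = 36.9%, the Premium plan 114/189 = 60.3% → the Premium plan
The Premium plan wins overall and in every signup group — no reversal.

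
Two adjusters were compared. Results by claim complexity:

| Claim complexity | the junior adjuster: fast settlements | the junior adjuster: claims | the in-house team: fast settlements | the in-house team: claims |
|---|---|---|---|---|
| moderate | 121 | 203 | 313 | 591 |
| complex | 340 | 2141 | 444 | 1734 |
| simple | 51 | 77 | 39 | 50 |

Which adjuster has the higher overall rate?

Moderate: the junior adjuster 121/203 = 59.6%, the in-house team 313/591 = 53.0% → the junior adjuster
Complex: the junior adjuster 340/2141 = 15.9%, the in-house team 444/1734 = 25.6% → the in-house team
Simple: the junior adjuster 51/77 = 66.2%, the in-house team 39/50 = 78.0% → the in-house team
Overall: the junior adjuster 512/2421 = 21.1%, the in-house team 796/2375 = 33.5% → the in-house team
(Neither sweeps every claim group, but the in-house team has the higher pooled rate.)

the in-house team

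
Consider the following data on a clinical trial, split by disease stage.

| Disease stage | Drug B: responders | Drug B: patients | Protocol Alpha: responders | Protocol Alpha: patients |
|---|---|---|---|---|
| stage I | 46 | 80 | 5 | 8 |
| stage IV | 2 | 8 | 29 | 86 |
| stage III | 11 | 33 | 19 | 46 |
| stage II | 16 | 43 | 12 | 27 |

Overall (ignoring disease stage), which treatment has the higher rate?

Stage I: Drug B 46/80 = 57.5%, Protocol Alpha 5/8 = 62.5% → Protocol Alpha
Stage IV: Drug B 2/8 = 25.0%, Protocol Alpha 29/86 = 33.7% → Protocol Alpha
Stage III: Drug B 11/33 = 33.3%, Protocol Alpha 19/46 = 41.3% → Protocol Alpha
Stage II: Drug B 16/43 = 37.2%, Protocol Alpha 12/27 = 44.4% → Protocol Alpha
Overall: Drug B 75/164 = 45.7%, Protocol Alpha 65/167 = 38.9% → Drug B
(Protocol Alpha wins every disease group but Drug B wins overall — Protocol Alpha's patients skew toward the low-rate stage IV group.)

Drug B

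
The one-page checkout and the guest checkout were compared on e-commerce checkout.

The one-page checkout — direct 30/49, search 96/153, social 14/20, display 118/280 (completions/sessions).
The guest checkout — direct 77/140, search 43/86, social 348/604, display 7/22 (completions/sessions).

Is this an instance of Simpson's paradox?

Yes

Direct: the one-page checkout 30/49 = 61.2%, the guest checkout 77/140 = 55.0% → the one-page checkout
Search: the one-page checkout 96/153 = 62.7%, the guest checkout 43/86 = 50.0% → the one-page checkout
Social: the one-page checkout 14/20 = 70.0%, the guest checkout 348/604 = 57.6% → the one-page checkout
Display: the one-page checkout 118/280 = 42.1%, the guest checkout 7/22 = 31.8% → the one-page checkout
Overall: the one-page checkout 258/502 = 51.4%, the guest checkout 475/852 = 55.8% → the guest checkout
The one-page checkout wins each traffic group but the guest checkout wins overall — the comparison reverses. The one-page checkout's sessions skew toward display, which has a lower base rate.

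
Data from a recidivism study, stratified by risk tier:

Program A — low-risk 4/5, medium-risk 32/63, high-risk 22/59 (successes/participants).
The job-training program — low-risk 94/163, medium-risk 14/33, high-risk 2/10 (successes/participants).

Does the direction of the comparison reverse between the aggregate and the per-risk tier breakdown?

Low-risk: Program A 4/5 = 80.0%, the job-training program 94/163 = 57.7% → Program A
Medium-risk: Program A 32/63 = 50.8%, the job-training program 14/33 = 42.4% → Program A
High-risk: Program A 22/59 = 37.3%, the job-training program 2/10 = 20.0% → Program A
Overall: Program A 58/127 = 45.7%, the job-training program 110/206 = 53.4% → the job-training program
Program A wins each risk group but the job-training program wins overall — the comparison reverses. Program A's participants skew toward high-risk, which has a lower base rate.

Yes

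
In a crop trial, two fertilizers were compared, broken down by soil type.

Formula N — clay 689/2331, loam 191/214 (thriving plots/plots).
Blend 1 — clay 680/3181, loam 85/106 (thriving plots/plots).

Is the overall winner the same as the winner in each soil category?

Clay: Formula N 689/2331 = 29.6%, Blend 1 680/3181 = 21.4% → Formula N
Loam: Formula N 191/214 = 89.3%, Blend 1 85/106 = 80.2% → Formula N
Overall: Formula N 880/2545 = 34.6%, Blend 1 765/3287 = 23.3% → Formula N
Formula N wins overall and in every soil group — no reversal.

Yes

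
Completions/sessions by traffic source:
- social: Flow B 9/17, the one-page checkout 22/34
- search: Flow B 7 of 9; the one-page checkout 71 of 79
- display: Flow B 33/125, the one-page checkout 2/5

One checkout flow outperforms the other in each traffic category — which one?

the one-page checkout

Social: Flow B 9/17 = 52.9%, the one-page checkout 22/34 = 64.7% → the one-page checkout
Search: Flow B 7/9 = 77.8%, the one-page checkout 71/79 = 89.9% → the one-page checkout
Display: Flow B 33/125 = 26.4%, the one-page checkout 2/5 = 40.0% → the one-page checkout
The one-page checkout has the higher rate in all 3 groups.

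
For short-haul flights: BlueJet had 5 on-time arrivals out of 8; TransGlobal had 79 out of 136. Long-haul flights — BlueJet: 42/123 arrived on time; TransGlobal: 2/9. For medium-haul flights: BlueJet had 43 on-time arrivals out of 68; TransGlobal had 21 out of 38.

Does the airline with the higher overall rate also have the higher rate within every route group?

Short-haul: BlueJet 5/8 = 62.5%, TransGlobal 79/136 = 58.1% → BlueJet
Long-haul: BlueJet 42/123 = 34.1%, TransGlobal 2/9 = 22.2% → BlueJet
Medium-haul: BlueJet 43/68 = 63.2%, TransGlobal 21/38 = 55.3% → BlueJet
Overall: BlueJet 90/199 = 45.2%, TransGlobal 102/183 = 55.7% → TransGlobal
BlueJet wins each route group but TransGlobal wins overall — the comparison reverses. BlueJet's flights skew toward long-haul, which has a lower base rate.

No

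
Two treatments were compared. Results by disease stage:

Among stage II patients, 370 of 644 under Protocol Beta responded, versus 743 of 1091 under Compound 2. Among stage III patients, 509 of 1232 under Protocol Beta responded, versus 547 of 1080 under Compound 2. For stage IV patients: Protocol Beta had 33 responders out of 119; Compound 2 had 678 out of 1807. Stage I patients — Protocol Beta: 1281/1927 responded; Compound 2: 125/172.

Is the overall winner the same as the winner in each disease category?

Stage II: Protocol Beta 370/644 = 57.5%, Compound 2 743/1091 = 68.1% → Compound 2
Stage III: Protocol Beta 509/1232 = 41.3%, Compound 2 547/1080 = 50.6% → Compound 2
Stage IV: Protocol Beta 33/119 = 27.7%, Compound 2 678/1807 = 37.5% → Compound 2
Stage I: Protocol Beta 1281/1927 = 66.5%, Compound 2 125/172 = 72.7% → Compound 2
Overall: Protocol Beta 2193/3922 = 55.9%, Compound 2 2093/4150 = 50.4% → Protocol Beta
Compound 2 wins each disease group but Protocol Beta wins overall — the comparison reverses. Compound 2's patients skew toward stage IV, which has a lower base rate.

No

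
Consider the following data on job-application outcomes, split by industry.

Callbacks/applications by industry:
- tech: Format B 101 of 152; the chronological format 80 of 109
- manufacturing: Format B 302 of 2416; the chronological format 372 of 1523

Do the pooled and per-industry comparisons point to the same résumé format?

Tech: Format B 101/152 = 66.4%, the chronological format 80/109 = 73.4% → the chronological format
Manufacturing: Format B 302/2416 = 12.5%, the chronological format 372/1523 = 24.4% → the chronological format
Overall: Format B 403/2568 = 15.7%, the chronological format 452/1632 = 27.7% → the chronological format
The chronological format wins overall and in every industry group — no reversal.

Yes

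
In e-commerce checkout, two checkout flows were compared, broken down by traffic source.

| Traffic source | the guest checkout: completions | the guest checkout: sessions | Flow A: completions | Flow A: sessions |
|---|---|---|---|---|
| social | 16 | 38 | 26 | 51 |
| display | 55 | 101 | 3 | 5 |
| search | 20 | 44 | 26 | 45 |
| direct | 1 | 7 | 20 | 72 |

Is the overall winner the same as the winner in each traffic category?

No

Social: the guest checkout 16/38 = 42.1%, Flow A 26/51 = 51.0% → Flow A
Display: the guest checkout 55/101 = 54.5%, Flow A 3/5 = 60.0% → Flow A
Search: the guest checkout 20/44 = 45.5%, Flow A 26/45 = 57.8% → Flow A
Direct: the guest checkout 1/7 = 14.3%, Flow A 20/72 = 27.8% → Flow A
Overall: the guest checkout 92/190 = 48.4%, Flow A 75/173 = 43.4% → the guest checkout
Flow A wins each traffic group but the guest checkout wins overall — the comparison reverses. Flow A's sessions skew toward direct, which has a lower base rate.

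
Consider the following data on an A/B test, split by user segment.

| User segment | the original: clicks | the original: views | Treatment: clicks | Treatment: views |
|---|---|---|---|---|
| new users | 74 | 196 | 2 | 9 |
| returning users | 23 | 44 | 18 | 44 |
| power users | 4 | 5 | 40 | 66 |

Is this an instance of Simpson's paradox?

New users: the original 74/196 = 37.8%, Treatment 2/9 = 22.2% → the original
Returning users: the original 23/44 = 52.3%, Treatment 18/44 = 40.9% → the original
Power users: the original 4/5 = 80.0%, Treatment 40/66 = 60.6% → the original
Overall: the original 101/245 = 41.2%, Treatment 60/119 = 50.4% → Treatment
The original wins each user group but Treatment wins overall — the comparison reverses. The original's views skew toward new users, which has a lower base rate.

Yes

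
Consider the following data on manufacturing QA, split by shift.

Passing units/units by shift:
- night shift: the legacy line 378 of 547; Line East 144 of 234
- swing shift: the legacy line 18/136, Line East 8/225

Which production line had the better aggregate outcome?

Night shift: the legacy line 378/547 = 69.1%, Line East 144/234 = 61.5% → the legacy line
Swing shift: the legacy line 18/136 = 13.2%, Line East 8/225 = 3.6% → the legacy line
Overall: the legacy line 396/683 = 58.0%, Line East 152/459 = 33.1% → the legacy line

the legacy line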